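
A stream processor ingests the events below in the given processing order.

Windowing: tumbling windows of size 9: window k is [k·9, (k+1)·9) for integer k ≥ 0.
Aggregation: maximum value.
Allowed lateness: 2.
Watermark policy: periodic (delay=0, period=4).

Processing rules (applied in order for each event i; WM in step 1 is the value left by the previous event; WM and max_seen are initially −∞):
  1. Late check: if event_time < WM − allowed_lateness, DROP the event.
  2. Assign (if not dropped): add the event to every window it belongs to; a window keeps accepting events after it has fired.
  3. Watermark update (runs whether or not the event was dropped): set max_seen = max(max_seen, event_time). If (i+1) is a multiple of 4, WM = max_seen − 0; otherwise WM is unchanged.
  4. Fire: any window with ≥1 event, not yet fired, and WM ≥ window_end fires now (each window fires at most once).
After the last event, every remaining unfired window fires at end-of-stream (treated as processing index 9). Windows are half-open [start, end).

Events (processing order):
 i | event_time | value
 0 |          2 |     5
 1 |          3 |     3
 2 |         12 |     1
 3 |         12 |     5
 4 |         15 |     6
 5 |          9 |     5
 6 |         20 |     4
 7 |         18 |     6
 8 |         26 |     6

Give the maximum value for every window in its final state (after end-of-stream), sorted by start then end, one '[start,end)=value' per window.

i=0 t=2 v=5: → [0,9); WM=−∞
i=1 t=3 v=3: → [0,9); WM=−∞
i=2 t=12 v=1: → [9,18); WM=−∞
i=3 t=12 v=5: → [9,18); WM=12; [0,9) fires=5
i=4 t=15 v=6: → [9,18); WM=12
i=5 t=9 v=5: DROP (t<12-2); WM=12
i=6 t=20 v=4: → [18,27); WM=12
i=7 t=18 v=6: → [18,27); WM=20; [9,18) fires=6
i=8 t=26 v=6: → [18,27); WM=20

[0,9)=5 [9,18)=6 [18,27)=6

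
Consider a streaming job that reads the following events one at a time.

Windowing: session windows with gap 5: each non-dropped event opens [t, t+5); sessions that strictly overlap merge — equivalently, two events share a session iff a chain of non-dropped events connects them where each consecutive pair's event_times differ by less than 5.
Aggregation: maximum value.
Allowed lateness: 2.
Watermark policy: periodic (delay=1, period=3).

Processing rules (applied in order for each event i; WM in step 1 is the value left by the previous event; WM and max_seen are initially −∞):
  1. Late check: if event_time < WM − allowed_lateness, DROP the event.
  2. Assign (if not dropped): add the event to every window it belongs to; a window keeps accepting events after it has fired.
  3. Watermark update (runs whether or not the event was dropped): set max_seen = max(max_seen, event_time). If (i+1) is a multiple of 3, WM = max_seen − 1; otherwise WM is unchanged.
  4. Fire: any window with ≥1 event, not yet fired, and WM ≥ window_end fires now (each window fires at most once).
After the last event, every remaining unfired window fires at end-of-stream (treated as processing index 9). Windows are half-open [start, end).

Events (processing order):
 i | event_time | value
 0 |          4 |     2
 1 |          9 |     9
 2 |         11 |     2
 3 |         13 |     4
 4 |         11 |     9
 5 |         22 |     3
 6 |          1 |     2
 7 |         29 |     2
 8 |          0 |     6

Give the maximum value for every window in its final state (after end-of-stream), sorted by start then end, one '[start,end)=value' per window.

i=0 t=4 v=2: → [4,9); WM=−∞
i=1 t=9 v=9: → [9,14); WM=−∞
i=2 t=11 v=2: → [9,16); WM=10
i=3 t=13 v=4: → [9,18); WM=10
i=4 t=11 v=9: → [9,18); WM=10
i=5 t=22 v=3: → [22,27); WM=21
i=6 t=1 v=2: DROP (t<21-2); WM=21
i=7 t=29 v=2: → [29,34); WM=21
i=8 t=0 v=6: DROP (t<21-2); WM=28

[4,9)=2 [9,18)=9 [22,27)=3 [29,34)=2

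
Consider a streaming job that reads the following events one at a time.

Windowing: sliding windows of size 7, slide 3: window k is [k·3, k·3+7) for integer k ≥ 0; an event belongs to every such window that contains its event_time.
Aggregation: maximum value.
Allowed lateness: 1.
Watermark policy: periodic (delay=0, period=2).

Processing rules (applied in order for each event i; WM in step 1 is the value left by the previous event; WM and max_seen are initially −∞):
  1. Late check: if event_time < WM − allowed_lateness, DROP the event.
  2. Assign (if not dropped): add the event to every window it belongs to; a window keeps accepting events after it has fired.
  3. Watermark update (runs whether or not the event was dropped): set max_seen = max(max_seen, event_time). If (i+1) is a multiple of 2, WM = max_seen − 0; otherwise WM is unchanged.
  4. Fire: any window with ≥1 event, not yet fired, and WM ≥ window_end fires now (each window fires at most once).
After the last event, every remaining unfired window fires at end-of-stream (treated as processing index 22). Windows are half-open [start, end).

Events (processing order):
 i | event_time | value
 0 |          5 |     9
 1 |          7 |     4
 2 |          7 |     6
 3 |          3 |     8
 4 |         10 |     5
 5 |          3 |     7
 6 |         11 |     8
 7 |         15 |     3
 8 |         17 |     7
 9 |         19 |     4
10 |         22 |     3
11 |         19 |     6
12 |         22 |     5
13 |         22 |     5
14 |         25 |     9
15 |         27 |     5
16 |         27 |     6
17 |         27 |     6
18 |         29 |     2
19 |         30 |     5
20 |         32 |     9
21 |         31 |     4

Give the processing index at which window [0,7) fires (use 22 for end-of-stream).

i=0 t=5 v=9: → [3,10),[0,7); WM=−∞
i=1 t=7 v=4: → [6,13),[3,10); WM=7; [0,7) fires=9
i=2 t=7 v=6: → [6,13),[3,10); WM=7
i=3 t=3 v=8: DROP (t<7-1); WM=7
i=4 t=10 v=5: → [9,16),[6,13); WM=7
i=5 t=3 v=7: DROP (t<7-1); WM=10; [3,10) fires=9
i=6 t=11 v=8: → [9,16),[6,13); WM=10
i=7 t=15 v=3: → [15,22),[12,19),[9,16); WM=15; [6,13) fires=8
i=8 t=17 v=7: → [15,22),[12,19); WM=15
i=9 t=19 v=4: → [18,25),[15,22); WM=19; [9,16) fires=8 [12,19) fires=7
i=10 t=22 v=3: → [21,28),[18,25); WM=19
i=11 t=19 v=6: → [18,25),[15,22); WM=22; [15,22) fires=7
i=12 t=22 v=5: → [21,28),[18,25); WM=22
i=13 t=22 v=5: → [21,28),[18,25); WM=22
i=14 t=25 v=9: → [24,31),[21,28); WM=22
i=15 t=27 v=5: → [27,34),[24,31),[21,28); WM=27; [18,25) fires=6
i=16 t=27 v=6: → [27,34),[24,31),[21,28); WM=27
i=17 t=27 v=6: → [27,34),[24,31),[21,28); WM=27
i=18 t=29 v=2: → [27,34),[24,31); WM=27
i=19 t=30 v=5: → [30,37),[27,34),[24,31); WM=30; [21,28) fires=9
i=20 t=32 v=9: → [30,37),[27,34); WM=30
i=21 t=31 v=4: → [30,37),[27,34); WM=32; [24,31) fires=9

1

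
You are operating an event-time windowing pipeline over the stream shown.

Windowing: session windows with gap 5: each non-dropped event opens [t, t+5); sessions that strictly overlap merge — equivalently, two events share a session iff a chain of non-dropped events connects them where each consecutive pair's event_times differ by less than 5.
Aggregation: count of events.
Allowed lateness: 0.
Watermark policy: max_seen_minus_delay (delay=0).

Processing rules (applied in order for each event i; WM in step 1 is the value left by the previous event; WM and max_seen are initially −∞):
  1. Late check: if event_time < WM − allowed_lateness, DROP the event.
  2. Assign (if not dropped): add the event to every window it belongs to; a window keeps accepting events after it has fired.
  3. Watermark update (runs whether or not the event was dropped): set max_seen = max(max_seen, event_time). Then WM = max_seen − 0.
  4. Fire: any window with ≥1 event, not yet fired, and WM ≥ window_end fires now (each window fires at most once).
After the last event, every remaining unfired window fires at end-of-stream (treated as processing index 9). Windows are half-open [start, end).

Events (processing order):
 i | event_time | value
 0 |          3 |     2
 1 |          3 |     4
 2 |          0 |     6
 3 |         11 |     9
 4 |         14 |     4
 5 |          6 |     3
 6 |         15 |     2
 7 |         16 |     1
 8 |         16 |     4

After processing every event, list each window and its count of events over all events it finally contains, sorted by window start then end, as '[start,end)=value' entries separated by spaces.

[3,8)=2 [11,21)=5

i=0 t=3 v=2: → [3,8); WM=3
i=1 t=3 v=4: → [3,8); WM=3
i=2 t=0 v=6: DROP (t<3-0); WM=3
i=3 t=11 v=9: → [11,16); WM=11
i=4 t=14 v=4: → [11,19); WM=14
i=5 t=6 v=3: DROP (t<14-0); WM=14
i=6 t=15 v=2: → [11,20); WM=15
i=7 t=16 v=1: → [11,21); WM=16
i=8 t=16 v=4: → [11,21); WM=16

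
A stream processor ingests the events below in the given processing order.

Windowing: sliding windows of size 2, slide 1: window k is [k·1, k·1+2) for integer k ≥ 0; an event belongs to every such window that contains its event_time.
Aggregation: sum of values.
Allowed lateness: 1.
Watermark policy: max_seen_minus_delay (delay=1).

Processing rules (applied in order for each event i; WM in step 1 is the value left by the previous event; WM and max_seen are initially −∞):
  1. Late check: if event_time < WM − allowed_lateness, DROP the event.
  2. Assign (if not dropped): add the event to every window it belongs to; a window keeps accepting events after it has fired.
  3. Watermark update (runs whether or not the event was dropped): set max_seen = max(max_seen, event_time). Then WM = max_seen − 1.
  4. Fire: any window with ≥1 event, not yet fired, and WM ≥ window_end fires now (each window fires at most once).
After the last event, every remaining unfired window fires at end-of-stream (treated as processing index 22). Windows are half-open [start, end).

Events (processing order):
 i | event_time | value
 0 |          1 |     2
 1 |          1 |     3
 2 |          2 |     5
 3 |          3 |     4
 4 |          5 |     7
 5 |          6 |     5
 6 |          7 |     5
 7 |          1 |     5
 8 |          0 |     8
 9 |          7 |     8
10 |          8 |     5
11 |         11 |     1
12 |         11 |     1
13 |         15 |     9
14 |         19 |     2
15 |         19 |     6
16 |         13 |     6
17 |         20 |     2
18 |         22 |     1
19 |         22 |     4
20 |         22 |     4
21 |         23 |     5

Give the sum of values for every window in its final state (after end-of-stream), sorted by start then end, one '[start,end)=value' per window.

[0,2)=5 [1,3)=10 [2,4)=9 [3,5)=4 [4,6)=7 [5,7)=12 [6,8)=18 [7,9)=18 [8,10)=5 [10,12)=2 [11,13)=2 [14,16)=9 [15,17)=9 [18,20)=8 [19,21)=10 [20,22)=2 [21,23)=9 [22,24)=14 [23,25)=5

i=0 t=1 v=2: → [1,3),[0,2); WM=0
i=1 t=1 v=3: → [1,3),[0,2); WM=0
i=2 t=2 v=5: → [2,4),[1,3); WM=1
i=3 t=3 v=4: → [3,5),[2,4); WM=2; [0,2) fires=5
i=4 t=5 v=7: → [5,7),[4,6); WM=4; [1,3) fires=10 [2,4) fires=9
i=5 t=6 v=5: → [6,8),[5,7); WM=5; [3,5) fires=4
i=6 t=7 v=5: → [7,9),[6,8); WM=6; [4,6) fires=7
i=7 t=1 v=5: DROP (t<6-1); WM=6
i=8 t=0 v=8: DROP (t<6-1); WM=6
i=9 t=7 v=8: → [7,9),[6,8); WM=6
i=10 t=8 v=5: → [8,10),[7,9); WM=7; [5,7) fires=12
i=11 t=11 v=1: → [11,13),[10,12); WM=10; [6,8) fires=18 [7,9) fires=18 [8,10) fires=5
i=12 t=11 v=1: → [11,13),[10,12); WM=10
i=13 t=15 v=9: → [15,17),[14,16); WM=14; [10,12) fires=2 [11,13) fires=2
i=14 t=19 v=2: → [19,21),[18,20); WM=18; [14,16) fires=9 [15,17) fires=9
i=15 t=19 v=6: → [19,21),[18,20); WM=18
i=16 t=13 v=6: DROP (t<18-1); WM=18
i=17 t=20 v=2: → [20,22),[19,21); WM=19
i=18 t=22 v=1: → [22,24),[21,23); WM=21; [18,20) fires=8 [19,21) fires=10
i=19 t=22 v=4: → [22,24),[21,23); WM=21
i=20 t=22 v=4: → [22,24),[21,23); WM=21
i=21 t=23 v=5: → [23,25),[22,24); WM=22; [20,22) fires=2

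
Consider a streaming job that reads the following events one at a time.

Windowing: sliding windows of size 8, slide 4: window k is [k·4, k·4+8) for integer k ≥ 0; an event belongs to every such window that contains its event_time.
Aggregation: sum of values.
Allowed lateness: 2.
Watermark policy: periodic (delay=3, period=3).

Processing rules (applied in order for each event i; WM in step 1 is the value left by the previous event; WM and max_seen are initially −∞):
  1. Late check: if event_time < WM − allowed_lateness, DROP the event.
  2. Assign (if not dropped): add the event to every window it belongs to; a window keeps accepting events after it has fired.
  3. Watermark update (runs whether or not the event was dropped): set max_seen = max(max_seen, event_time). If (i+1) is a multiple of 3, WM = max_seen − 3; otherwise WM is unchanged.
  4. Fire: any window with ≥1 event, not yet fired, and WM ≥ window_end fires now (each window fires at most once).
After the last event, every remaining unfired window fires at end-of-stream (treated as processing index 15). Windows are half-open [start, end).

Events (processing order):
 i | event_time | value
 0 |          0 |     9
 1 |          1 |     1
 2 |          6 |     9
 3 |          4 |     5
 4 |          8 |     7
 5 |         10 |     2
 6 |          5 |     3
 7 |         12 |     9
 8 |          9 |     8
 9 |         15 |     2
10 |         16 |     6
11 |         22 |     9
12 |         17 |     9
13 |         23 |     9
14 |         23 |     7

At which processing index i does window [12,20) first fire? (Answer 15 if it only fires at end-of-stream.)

14

i=0 t=0 v=9: → [0,8); WM=−∞
i=1 t=1 v=1: → [0,8); WM=−∞
i=2 t=6 v=9: → [4,12),[0,8); WM=3
i=3 t=4 v=5: → [4,12),[0,8); WM=3
i=4 t=8 v=7: → [8,16),[4,12); WM=3
i=5 t=10 v=2: → [8,16),[4,12); WM=7
i=6 t=5 v=3: → [4,12),[0,8); WM=7
i=7 t=12 v=9: → [12,20),[8,16); WM=7
i=8 t=9 v=8: → [8,16),[4,12); WM=9; [0,8) fires=27
i=9 t=15 v=2: → [12,20),[8,16); WM=9
i=10 t=16 v=6: → [16,24),[12,20); WM=9
i=11 t=22 v=9: → [20,28),[16,24); WM=19; [4,12) fires=34 [8,16) fires=28
i=12 t=17 v=9: → [16,24),[12,20); WM=19
i=13 t=23 v=9: → [20,28),[16,24); WM=19
i=14 t=23 v=7: → [20,28),[16,24); WM=20; [12,20) fires=26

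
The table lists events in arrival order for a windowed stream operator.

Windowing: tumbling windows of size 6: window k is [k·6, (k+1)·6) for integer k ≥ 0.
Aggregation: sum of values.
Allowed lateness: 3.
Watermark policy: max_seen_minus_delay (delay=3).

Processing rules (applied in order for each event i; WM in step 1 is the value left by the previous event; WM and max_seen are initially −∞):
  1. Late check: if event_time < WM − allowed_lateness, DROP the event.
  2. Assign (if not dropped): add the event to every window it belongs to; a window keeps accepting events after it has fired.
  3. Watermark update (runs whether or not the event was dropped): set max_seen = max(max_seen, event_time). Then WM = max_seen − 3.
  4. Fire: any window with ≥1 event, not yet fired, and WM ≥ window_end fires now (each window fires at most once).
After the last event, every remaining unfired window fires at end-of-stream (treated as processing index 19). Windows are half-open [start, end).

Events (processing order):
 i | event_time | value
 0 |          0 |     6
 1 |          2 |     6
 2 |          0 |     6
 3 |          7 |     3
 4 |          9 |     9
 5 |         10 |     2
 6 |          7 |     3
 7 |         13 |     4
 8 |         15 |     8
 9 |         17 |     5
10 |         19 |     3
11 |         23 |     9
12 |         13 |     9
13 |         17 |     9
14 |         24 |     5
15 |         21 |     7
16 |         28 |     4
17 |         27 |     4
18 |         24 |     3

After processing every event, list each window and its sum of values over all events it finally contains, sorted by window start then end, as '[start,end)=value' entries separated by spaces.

i=0 t=0 v=6: → [0,6); WM=-3
i=1 t=2 v=6: → [0,6); WM=-1
i=2 t=0 v=6: → [0,6); WM=-1
i=3 t=7 v=3: → [6,12); WM=4
i=4 t=9 v=9: → [6,12); WM=6; [0,6) fires=18
i=5 t=10 v=2: → [6,12); WM=7
i=6 t=7 v=3: → [6,12); WM=7
i=7 t=13 v=4: → [12,18); WM=10
i=8 t=15 v=8: → [12,18); WM=12; [6,12) fires=17
i=9 t=17 v=5: → [12,18); WM=14
i=10 t=19 v=3: → [18,24); WM=16
i=11 t=23 v=9: → [18,24); WM=20; [12,18) fires=17
i=12 t=13 v=9: DROP (t<20-3); WM=20
i=13 t=17 v=9: → [12,18); WM=20
i=14 t=24 v=5: → [24,30); WM=21
i=15 t=21 v=7: → [18,24); WM=21
i=16 t=28 v=4: → [24,30); WM=25; [18,24) fires=19
i=17 t=27 v=4: → [24,30); WM=25
i=18 t=24 v=3: → [24,30); WM=25

[0,6)=18 [6,12)=17 [12,18)=26 [18,24)=19 [24,30)=16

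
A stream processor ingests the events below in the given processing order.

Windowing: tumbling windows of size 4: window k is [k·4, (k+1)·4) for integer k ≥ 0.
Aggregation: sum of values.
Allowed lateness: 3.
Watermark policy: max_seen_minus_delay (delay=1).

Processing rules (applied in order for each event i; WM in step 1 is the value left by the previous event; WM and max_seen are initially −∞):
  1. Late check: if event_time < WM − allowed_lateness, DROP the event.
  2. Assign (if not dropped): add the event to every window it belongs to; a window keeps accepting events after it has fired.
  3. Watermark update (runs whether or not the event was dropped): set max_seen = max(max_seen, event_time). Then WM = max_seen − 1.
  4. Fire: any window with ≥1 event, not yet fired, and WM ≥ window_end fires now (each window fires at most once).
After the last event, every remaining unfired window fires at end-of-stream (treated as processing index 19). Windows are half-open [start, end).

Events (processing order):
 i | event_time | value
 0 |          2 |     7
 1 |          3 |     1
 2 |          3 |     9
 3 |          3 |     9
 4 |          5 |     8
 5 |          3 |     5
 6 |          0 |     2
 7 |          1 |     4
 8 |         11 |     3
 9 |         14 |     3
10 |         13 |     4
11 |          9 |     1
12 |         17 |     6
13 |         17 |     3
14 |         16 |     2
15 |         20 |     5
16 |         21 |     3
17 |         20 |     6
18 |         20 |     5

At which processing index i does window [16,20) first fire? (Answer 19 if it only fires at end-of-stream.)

i=0 t=2 v=7: → [0,4); WM=1
i=1 t=3 v=1: → [0,4); WM=2
i=2 t=3 v=9: → [0,4); WM=2
i=3 t=3 v=9: → [0,4); WM=2
i=4 t=5 v=8: → [4,8); WM=4; [0,4) fires=26
i=5 t=3 v=5: → [0,4); WM=4
i=6 t=0 v=2: DROP (t<4-3); WM=4
i=7 t=1 v=4: → [0,4); WM=4
i=8 t=11 v=3: → [8,12); WM=10; [4,8) fires=8
i=9 t=14 v=3: → [12,16); WM=13; [8,12) fires=3
i=10 t=13 v=4: → [12,16); WM=13
i=11 t=9 v=1: DROP (t<13-3); WM=13
i=12 t=17 v=6: → [16,20); WM=16; [12,16) fires=7
i=13 t=17 v=3: → [16,20); WM=16
i=14 t=16 v=2: → [16,20); WM=16
i=15 t=20 v=5: → [20,24); WM=19
i=16 t=21 v=3: → [20,24); WM=20; [16,20) fires=11
i=17 t=20 v=6: → [20,24); WM=20
i=18 t=20 v=5: → [20,24); WM=20

16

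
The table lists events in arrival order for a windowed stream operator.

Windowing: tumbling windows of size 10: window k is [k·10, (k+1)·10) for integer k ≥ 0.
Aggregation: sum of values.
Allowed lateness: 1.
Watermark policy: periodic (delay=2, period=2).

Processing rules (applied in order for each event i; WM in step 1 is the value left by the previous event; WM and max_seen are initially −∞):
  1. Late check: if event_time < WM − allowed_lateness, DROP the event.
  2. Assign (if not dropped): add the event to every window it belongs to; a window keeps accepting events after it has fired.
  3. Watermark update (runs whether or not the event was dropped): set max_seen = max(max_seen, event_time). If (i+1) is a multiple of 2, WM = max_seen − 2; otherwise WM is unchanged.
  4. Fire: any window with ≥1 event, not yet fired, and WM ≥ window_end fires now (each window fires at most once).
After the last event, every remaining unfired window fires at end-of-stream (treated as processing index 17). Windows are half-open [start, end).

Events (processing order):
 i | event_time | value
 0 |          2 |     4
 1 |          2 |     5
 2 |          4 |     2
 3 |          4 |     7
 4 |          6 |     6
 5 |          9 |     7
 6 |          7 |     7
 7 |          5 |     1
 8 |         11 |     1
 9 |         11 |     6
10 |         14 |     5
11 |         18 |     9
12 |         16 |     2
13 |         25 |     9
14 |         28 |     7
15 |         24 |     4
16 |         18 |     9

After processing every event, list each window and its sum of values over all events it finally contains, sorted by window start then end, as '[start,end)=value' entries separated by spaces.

[0,10)=38 [10,20)=23 [20,30)=20

i=0 t=2 v=4: → [0,10); WM=−∞
i=1 t=2 v=5: → [0,10); WM=0
i=2 t=4 v=2: → [0,10); WM=0
i=3 t=4 v=7: → [0,10); WM=2
i=4 t=6 v=6: → [0,10); WM=2
i=5 t=9 v=7: → [0,10); WM=7
i=6 t=7 v=7: → [0,10); WM=7
i=7 t=5 v=1: DROP (t<7-1); WM=7
i=8 t=11 v=1: → [10,20); WM=7
i=9 t=11 v=6: → [10,20); WM=9
i=10 t=14 v=5: → [10,20); WM=9
i=11 t=18 v=9: → [10,20); WM=16; [0,10) fires=38
i=12 t=16 v=2: → [10,20); WM=16
i=13 t=25 v=9: → [20,30); WM=23; [10,20) fires=23
i=14 t=28 v=7: → [20,30); WM=23
i=15 t=24 v=4: → [20,30); WM=26
i=16 t=18 v=9: DROP (t<26-1); WM=26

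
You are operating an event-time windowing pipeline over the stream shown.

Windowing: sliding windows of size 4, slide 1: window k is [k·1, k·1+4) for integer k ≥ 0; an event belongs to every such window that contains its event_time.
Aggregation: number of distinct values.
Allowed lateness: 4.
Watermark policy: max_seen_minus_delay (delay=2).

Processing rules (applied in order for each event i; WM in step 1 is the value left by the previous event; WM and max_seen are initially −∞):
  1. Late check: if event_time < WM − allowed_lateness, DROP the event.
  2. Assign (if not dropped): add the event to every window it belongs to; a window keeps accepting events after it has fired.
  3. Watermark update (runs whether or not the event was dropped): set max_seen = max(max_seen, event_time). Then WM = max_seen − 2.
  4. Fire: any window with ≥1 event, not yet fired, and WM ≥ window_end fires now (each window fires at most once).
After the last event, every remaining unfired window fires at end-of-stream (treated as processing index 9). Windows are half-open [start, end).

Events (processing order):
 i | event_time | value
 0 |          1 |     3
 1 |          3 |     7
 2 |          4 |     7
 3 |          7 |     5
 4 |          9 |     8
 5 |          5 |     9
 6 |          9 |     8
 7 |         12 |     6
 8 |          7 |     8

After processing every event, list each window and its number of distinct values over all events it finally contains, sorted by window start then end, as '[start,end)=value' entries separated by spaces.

i=0 t=1 v=3: → [1,5),[0,4); WM=-1
i=1 t=3 v=7: → [3,7),[2,6),[1,5),[0,4); WM=1
i=2 t=4 v=7: → [4,8),[3,7),[2,6),[1,5); WM=2
i=3 t=7 v=5: → [7,11),[6,10),[5,9),[4,8); WM=5; [0,4) fires=2 [1,5) fires=2
i=4 t=9 v=8: → [9,13),[8,12),[7,11),[6,10); WM=7; [2,6) fires=1 [3,7) fires=1
i=5 t=5 v=9: → [5,9),[4,8),[3,7),[2,6); WM=7
i=6 t=9 v=8: → [9,13),[8,12),[7,11),[6,10); WM=7
i=7 t=12 v=6: → [12,16),[11,15),[10,14),[9,13); WM=10; [4,8) fires=3 [5,9) fires=2 [6,10) fires=2
i=8 t=7 v=8: → [7,11),[6,10),[5,9),[4,8); WM=10

[0,4)=2 [1,5)=2 [2,6)=2 [3,7)=2 [4,8)=4 [5,9)=3 [6,10)=2 [7,11)=2 [8,12)=1 [9,13)=2 [10,14)=1 [11,15)=1 [12,16)=1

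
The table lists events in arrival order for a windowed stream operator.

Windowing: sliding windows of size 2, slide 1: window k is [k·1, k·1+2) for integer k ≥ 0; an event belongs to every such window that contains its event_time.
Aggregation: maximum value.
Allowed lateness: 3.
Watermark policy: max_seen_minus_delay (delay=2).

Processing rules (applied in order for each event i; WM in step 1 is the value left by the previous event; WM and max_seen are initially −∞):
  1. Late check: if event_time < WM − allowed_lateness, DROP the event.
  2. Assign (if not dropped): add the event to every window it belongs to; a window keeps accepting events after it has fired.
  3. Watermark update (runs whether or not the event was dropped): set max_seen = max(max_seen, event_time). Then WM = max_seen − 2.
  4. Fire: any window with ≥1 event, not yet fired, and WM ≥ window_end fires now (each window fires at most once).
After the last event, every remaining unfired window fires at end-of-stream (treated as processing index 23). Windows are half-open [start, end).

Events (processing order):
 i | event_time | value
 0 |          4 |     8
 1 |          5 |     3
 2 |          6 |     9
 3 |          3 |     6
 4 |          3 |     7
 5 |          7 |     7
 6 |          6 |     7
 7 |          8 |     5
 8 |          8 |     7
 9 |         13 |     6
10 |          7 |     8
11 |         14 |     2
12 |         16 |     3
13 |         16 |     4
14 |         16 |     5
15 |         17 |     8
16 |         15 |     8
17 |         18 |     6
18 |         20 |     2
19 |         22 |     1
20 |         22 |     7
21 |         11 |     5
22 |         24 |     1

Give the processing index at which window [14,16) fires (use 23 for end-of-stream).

17

i=0 t=4 v=8: → [4,6),[3,5); WM=2
i=1 t=5 v=3: → [5,7),[4,6); WM=3
i=2 t=6 v=9: → [6,8),[5,7); WM=4
i=3 t=3 v=6: → [3,5),[2,4); WM=4; [2,4) fires=6
i=4 t=3 v=7: → [3,5),[2,4); WM=4
i=5 t=7 v=7: → [7,9),[6,8); WM=5; [3,5) fires=8
i=6 t=6 v=7: → [6,8),[5,7); WM=5
i=7 t=8 v=5: → [8,10),[7,9); WM=6; [4,6) fires=8
i=8 t=8 v=7: → [8,10),[7,9); WM=6
i=9 t=13 v=6: → [13,15),[12,14); WM=11; [5,7) fires=9 [6,8) fires=9 [7,9) fires=7 [8,10) fires=7
i=10 t=7 v=8: DROP (t<11-3); WM=11
i=11 t=14 v=2: → [14,16),[13,15); WM=12
i=12 t=16 v=3: → [16,18),[15,17); WM=14; [12,14) fires=6
i=13 t=16 v=4: → [16,18),[15,17); WM=14
i=14 t=16 v=5: → [16,18),[15,17); WM=14
i=15 t=17 v=8: → [17,19),[16,18); WM=15; [13,15) fires=6
i=16 t=15 v=8: → [15,17),[14,16); WM=15
i=17 t=18 v=6: → [18,20),[17,19); WM=16; [14,16) fires=8
i=18 t=20 v=2: → [20,22),[19,21); WM=18; [15,17) fires=8 [16,18) fires=8
i=19 t=22 v=1: → [22,24),[21,23); WM=20; [17,19) fires=8 [18,20) fires=6
i=20 t=22 v=7: → [22,24),[21,23); WM=20
i=21 t=11 v=5: DROP (t<20-3); WM=20
i=22 t=24 v=1: → [24,26),[23,25); WM=22; [19,21) fires=2 [20,22) fires=2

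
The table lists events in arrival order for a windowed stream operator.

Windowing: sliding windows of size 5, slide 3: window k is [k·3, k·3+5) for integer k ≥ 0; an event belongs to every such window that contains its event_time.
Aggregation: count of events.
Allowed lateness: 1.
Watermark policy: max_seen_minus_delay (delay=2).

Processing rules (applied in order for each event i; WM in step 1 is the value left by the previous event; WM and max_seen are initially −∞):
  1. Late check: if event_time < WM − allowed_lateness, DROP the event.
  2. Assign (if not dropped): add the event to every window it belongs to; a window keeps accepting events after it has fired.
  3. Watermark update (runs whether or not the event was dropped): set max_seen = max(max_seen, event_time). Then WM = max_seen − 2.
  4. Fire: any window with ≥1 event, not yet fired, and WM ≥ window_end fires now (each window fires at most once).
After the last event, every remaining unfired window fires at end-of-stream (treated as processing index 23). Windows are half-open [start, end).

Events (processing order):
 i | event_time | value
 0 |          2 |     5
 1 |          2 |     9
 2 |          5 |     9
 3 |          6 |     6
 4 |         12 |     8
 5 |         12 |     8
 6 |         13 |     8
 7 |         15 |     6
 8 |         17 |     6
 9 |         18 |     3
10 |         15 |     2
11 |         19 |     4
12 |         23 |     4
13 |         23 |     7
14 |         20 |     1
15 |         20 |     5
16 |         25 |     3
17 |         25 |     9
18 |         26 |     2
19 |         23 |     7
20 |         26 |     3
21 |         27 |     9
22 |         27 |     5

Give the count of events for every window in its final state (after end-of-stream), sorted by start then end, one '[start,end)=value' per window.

i=0 t=2 v=5: → [0,5); WM=0
i=1 t=2 v=9: → [0,5); WM=0
i=2 t=5 v=9: → [3,8); WM=3
i=3 t=6 v=6: → [6,11),[3,8); WM=4
i=4 t=12 v=8: → [12,17),[9,14); WM=10; [0,5) fires=2 [3,8) fires=2
i=5 t=12 v=8: → [12,17),[9,14); WM=10
i=6 t=13 v=8: → [12,17),[9,14); WM=11; [6,11) fires=1
i=7 t=15 v=6: → [15,20),[12,17); WM=13
i=8 t=17 v=6: → [15,20); WM=15; [9,14) fires=3
i=9 t=18 v=3: → [18,23),[15,20); WM=16
i=10 t=15 v=2: → [15,20),[12,17); WM=16
i=11 t=19 v=4: → [18,23),[15,20); WM=17; [12,17) fires=5
i=12 t=23 v=4: → [21,26); WM=21; [15,20) fires=5
i=13 t=23 v=7: → [21,26); WM=21
i=14 t=20 v=1: → [18,23); WM=21
i=15 t=20 v=5: → [18,23); WM=21
i=16 t=25 v=3: → [24,29),[21,26); WM=23; [18,23) fires=4
i=17 t=25 v=9: → [24,29),[21,26); WM=23
i=18 t=26 v=2: → [24,29); WM=24
i=19 t=23 v=7: → [21,26); WM=24
i=20 t=26 v=3: → [24,29); WM=24
i=21 t=27 v=9: → [27,32),[24,29); WM=25
i=22 t=27 v=5: → [27,32),[24,29); WM=25

[0,5)=2 [3,8)=2 [6,11)=1 [9,14)=3 [12,17)=5 [15,20)=5 [18,23)=4 [21,26)=5 [24,29)=6 [27,32)=2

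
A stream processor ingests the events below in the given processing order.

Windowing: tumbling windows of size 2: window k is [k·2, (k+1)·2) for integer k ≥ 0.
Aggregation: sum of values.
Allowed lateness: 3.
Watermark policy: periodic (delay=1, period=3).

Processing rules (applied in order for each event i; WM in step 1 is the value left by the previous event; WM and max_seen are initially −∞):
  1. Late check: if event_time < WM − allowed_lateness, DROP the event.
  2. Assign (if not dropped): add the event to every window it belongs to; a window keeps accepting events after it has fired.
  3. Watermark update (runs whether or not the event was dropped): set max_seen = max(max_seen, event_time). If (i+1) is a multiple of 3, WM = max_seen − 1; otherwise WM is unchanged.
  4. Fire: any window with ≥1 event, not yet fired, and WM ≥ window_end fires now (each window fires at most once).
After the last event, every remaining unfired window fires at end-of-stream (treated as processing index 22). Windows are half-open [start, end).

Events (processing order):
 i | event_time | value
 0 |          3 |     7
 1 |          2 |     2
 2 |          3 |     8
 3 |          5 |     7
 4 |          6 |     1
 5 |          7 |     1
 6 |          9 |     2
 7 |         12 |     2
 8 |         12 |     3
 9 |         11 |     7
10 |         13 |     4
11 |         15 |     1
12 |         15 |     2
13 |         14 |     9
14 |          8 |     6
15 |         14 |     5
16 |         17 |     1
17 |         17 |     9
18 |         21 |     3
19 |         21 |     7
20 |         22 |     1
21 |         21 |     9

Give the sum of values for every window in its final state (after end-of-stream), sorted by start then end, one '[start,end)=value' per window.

i=0 t=3 v=7: → [2,4); WM=−∞
i=1 t=2 v=2: → [2,4); WM=−∞
i=2 t=3 v=8: → [2,4); WM=2
i=3 t=5 v=7: → [4,6); WM=2
i=4 t=6 v=1: → [6,8); WM=2
i=5 t=7 v=1: → [6,8); WM=6; [2,4) fires=17 [4,6) fires=7
i=6 t=9 v=2: → [8,10); WM=6
i=7 t=12 v=2: → [12,14); WM=6
i=8 t=12 v=3: → [12,14); WM=11; [6,8) fires=2 [8,10) fires=2
i=9 t=11 v=7: → [10,12); WM=11
i=10 t=13 v=4: → [12,14); WM=11
i=11 t=15 v=1: → [14,16); WM=14; [10,12) fires=7 [12,14) fires=9
i=12 t=15 v=2: → [14,16); WM=14
i=13 t=14 v=9: → [14,16); WM=14
i=14 t=8 v=6: DROP (t<14-3); WM=14
i=15 t=14 v=5: → [14,16); WM=14
i=16 t=17 v=1: → [16,18); WM=14
i=17 t=17 v=9: → [16,18); WM=16; [14,16) fires=17
i=18 t=21 v=3: → [20,22); WM=16
i=19 t=21 v=7: → [20,22); WM=16
i=20 t=22 v=1: → [22,24); WM=21; [16,18) fires=10
i=21 t=21 v=9: → [20,22); WM=21

[2,4)=17 [4,6)=7 [6,8)=2 [8,10)=2 [10,12)=7 [12,14)=9 [14,16)=17 [16,18)=10 [20,22)=19 [22,24)=1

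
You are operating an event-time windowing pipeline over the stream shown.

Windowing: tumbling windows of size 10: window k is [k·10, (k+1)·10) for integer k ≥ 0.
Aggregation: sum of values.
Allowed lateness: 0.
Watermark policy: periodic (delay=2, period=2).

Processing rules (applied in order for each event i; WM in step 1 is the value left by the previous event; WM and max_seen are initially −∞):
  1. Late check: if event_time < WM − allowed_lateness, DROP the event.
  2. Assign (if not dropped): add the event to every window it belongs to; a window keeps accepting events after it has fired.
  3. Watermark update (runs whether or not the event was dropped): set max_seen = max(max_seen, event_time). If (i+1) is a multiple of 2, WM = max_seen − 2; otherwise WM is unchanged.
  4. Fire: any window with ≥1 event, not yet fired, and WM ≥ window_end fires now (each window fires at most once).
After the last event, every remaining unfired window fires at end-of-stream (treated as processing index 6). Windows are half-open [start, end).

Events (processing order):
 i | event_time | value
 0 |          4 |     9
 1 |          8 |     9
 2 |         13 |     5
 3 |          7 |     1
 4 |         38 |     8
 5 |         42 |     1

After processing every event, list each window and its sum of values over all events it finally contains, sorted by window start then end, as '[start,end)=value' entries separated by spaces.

[0,10)=19 [10,20)=5 [30,40)=8 [40,50)=1

i=0 t=4 v=9: → [0,10); WM=−∞
i=1 t=8 v=9: → [0,10); WM=6
i=2 t=13 v=5: → [10,20); WM=6
i=3 t=7 v=1: → [0,10); WM=11; [0,10) fires=19
i=4 t=38 v=8: → [30,40); WM=11
i=5 t=42 v=1: → [40,50); WM=40; [10,20) fires=5 [30,40) fires=8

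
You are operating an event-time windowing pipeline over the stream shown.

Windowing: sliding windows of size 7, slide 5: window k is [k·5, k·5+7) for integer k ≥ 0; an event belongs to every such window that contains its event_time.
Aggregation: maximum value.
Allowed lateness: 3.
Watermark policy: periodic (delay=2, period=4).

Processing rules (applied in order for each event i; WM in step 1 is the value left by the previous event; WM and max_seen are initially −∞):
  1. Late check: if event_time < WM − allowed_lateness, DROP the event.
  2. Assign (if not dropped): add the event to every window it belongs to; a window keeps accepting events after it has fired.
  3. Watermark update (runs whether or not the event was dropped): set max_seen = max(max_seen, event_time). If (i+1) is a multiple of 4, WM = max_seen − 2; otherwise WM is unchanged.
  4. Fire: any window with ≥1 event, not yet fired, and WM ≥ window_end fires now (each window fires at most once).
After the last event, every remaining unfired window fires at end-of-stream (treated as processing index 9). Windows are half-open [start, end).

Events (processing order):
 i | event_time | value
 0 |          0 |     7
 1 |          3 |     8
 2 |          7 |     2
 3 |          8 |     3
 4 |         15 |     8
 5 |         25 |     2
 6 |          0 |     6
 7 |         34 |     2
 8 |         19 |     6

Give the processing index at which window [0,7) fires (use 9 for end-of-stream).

i=0 t=0 v=7: → [0,7); WM=−∞
i=1 t=3 v=8: → [0,7); WM=−∞
i=2 t=7 v=2: → [5,12); WM=−∞
i=3 t=8 v=3: → [5,12); WM=6
i=4 t=15 v=8: → [15,22),[10,17); WM=6
i=5 t=25 v=2: → [25,32),[20,27); WM=6
i=6 t=0 v=6: DROP (t<6-3); WM=6
i=7 t=34 v=2: → [30,37); WM=32; [0,7) fires=8 [5,12) fires=3 [10,17) fires=8 [15,22) fires=8 [20,27) fires=2 [25,32) fires=2
i=8 t=19 v=6: DROP (t<32-3); WM=32

7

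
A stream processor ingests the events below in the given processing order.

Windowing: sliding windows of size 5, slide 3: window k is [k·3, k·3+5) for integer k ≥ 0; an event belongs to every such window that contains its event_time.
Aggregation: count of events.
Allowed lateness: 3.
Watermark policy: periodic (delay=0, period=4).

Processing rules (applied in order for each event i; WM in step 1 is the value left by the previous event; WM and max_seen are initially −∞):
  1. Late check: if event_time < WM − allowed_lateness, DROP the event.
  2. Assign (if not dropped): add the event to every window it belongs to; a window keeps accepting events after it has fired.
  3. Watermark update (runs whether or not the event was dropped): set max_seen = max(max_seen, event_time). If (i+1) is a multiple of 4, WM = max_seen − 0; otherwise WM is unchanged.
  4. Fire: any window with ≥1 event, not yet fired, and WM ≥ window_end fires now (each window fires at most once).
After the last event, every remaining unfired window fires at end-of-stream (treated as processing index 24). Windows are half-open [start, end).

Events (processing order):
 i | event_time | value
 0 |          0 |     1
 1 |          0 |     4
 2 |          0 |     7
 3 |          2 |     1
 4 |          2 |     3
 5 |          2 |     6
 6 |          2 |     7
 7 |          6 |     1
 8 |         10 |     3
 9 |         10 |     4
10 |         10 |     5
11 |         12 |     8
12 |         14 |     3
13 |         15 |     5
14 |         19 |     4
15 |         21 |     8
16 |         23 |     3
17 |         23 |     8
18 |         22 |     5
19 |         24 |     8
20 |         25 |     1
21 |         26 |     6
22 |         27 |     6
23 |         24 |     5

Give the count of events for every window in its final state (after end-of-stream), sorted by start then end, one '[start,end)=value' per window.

i=0 t=0 v=1: → [0,5); WM=−∞
i=1 t=0 v=4: → [0,5); WM=−∞
i=2 t=0 v=7: → [0,5); WM=−∞
i=3 t=2 v=1: → [0,5); WM=2
i=4 t=2 v=3: → [0,5); WM=2
i=5 t=2 v=6: → [0,5); WM=2
i=6 t=2 v=7: → [0,5); WM=2
i=7 t=6 v=1: → [6,11),[3,8); WM=6; [0,5) fires=7
i=8 t=10 v=3: → [9,14),[6,11); WM=6
i=9 t=10 v=4: → [9,14),[6,11); WM=6
i=10 t=10 v=5: → [9,14),[6,11); WM=6
i=11 t=12 v=8: → [12,17),[9,14); WM=12; [3,8) fires=1 [6,11) fires=4
i=12 t=14 v=3: → [12,17); WM=12
i=13 t=15 v=5: → [15,20),[12,17); WM=12
i=14 t=19 v=4: → [18,23),[15,20); WM=12
i=15 t=21 v=8: → [21,26),[18,23); WM=21; [9,14) fires=4 [12,17) fires=3 [15,20) fires=2
i=16 t=23 v=3: → [21,26); WM=21
i=17 t=23 v=8: → [21,26); WM=21
i=18 t=22 v=5: → [21,26),[18,23); WM=21
i=19 t=24 v=8: → [24,29),[21,26); WM=24; [18,23) fires=3
i=20 t=25 v=1: → [24,29),[21,26); WM=24
i=21 t=26 v=6: → [24,29); WM=24
i=22 t=27 v=6: → [27,32),[24,29); WM=24
i=23 t=24 v=5: → [24,29),[21,26); WM=27; [21,26) fires=7

[0,5)=7 [3,8)=1 [6,11)=4 [9,14)=4 [12,17)=3 [15,20)=2 [18,23)=3 [21,26)=7 [24,29)=5 [27,32)=1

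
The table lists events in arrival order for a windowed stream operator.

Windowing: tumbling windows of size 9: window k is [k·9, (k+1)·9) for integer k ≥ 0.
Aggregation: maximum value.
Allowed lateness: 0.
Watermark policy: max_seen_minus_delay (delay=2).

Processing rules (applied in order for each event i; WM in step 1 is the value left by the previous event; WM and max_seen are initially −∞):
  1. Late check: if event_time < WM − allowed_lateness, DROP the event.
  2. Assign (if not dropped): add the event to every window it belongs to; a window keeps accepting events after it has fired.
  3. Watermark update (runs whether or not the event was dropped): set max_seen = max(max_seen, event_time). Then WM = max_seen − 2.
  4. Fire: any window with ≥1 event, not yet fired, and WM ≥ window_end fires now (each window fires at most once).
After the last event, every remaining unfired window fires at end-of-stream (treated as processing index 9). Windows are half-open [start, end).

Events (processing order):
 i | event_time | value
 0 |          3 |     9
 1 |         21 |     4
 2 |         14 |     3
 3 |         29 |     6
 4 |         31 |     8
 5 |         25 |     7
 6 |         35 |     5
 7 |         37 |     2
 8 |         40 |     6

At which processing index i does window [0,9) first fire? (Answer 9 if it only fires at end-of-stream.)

1

i=0 t=3 v=9: → [0,9); WM=1
i=1 t=21 v=4: → [18,27); WM=19; [0,9) fires=9
i=2 t=14 v=3: DROP (t<19-0); WM=19
i=3 t=29 v=6: → [27,36); WM=27; [18,27) fires=4
i=4 t=31 v=8: → [27,36); WM=29
i=5 t=25 v=7: DROP (t<29-0); WM=29
i=6 t=35 v=5: → [27,36); WM=33
i=7 t=37 v=2: → [36,45); WM=35
i=8 t=40 v=6: → [36,45); WM=38; [27,36) fires=8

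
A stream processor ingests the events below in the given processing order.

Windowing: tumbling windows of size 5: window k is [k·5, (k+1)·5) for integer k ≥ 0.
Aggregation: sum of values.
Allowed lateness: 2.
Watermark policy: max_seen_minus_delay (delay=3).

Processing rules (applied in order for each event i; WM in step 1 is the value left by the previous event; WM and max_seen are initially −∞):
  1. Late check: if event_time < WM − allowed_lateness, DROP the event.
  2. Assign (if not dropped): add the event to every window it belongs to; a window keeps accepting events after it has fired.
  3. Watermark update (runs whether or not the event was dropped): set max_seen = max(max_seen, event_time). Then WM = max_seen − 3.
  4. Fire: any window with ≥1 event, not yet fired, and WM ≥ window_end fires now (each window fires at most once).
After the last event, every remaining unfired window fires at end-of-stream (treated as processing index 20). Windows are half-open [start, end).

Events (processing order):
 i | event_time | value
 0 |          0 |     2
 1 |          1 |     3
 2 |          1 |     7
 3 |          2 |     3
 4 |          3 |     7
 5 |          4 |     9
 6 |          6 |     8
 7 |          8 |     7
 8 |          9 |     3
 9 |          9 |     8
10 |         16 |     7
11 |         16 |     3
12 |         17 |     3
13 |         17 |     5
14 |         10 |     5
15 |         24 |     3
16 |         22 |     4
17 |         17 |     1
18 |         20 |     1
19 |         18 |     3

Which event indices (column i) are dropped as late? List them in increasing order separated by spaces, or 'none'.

14 17 19

i=0 t=0 v=2: → [0,5); WM=-3
i=1 t=1 v=3: → [0,5); WM=-2
i=2 t=1 v=7: → [0,5); WM=-2
i=3 t=2 v=3: → [0,5); WM=-1
i=4 t=3 v=7: → [0,5); WM=0
i=5 t=4 v=9: → [0,5); WM=1
i=6 t=6 v=8: → [5,10); WM=3
i=7 t=8 v=7: → [5,10); WM=5; [0,5) fires=31
i=8 t=9 v=3: → [5,10); WM=6
i=9 t=9 v=8: → [5,10); WM=6
i=10 t=16 v=7: → [15,20); WM=13; [5,10) fires=26
i=11 t=16 v=3: → [15,20); WM=13
i=12 t=17 v=3: → [15,20); WM=14
i=13 t=17 v=5: → [15,20); WM=14
i=14 t=10 v=5: DROP (t<14-2); WM=14
i=15 t=24 v=3: → [20,25); WM=21; [15,20) fires=18
i=16 t=22 v=4: → [20,25); WM=21
i=17 t=17 v=1: DROP (t<21-2); WM=21
i=18 t=20 v=1: → [20,25); WM=21
i=19 t=18 v=3: DROP (t<21-2); WM=21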